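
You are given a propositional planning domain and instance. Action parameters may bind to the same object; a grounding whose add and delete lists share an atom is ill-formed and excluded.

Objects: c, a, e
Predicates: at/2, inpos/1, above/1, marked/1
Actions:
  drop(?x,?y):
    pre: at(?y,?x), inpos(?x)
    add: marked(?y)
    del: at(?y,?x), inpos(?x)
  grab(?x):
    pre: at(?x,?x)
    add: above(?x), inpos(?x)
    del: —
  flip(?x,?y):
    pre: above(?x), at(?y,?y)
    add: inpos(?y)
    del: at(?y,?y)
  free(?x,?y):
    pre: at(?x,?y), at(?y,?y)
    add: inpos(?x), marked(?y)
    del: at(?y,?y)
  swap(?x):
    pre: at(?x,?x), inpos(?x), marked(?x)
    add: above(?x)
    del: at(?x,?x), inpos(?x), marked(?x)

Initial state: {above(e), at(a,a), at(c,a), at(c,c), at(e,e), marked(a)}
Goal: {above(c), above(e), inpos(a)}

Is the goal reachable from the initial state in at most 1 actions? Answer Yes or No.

No

1. grab(c)  →  {above(c), above(e), at(a,a), at(c,a), at(c,c), at(e,e), inpos(c), marked(a)}
2. grab(a)  →  {above(a), above(c), above(e), at(a,a), at(c,a), at(c,c), at(e,e), inpos(a), inpos(c), marked(a)}
optimal plan length = 2; 2 > 1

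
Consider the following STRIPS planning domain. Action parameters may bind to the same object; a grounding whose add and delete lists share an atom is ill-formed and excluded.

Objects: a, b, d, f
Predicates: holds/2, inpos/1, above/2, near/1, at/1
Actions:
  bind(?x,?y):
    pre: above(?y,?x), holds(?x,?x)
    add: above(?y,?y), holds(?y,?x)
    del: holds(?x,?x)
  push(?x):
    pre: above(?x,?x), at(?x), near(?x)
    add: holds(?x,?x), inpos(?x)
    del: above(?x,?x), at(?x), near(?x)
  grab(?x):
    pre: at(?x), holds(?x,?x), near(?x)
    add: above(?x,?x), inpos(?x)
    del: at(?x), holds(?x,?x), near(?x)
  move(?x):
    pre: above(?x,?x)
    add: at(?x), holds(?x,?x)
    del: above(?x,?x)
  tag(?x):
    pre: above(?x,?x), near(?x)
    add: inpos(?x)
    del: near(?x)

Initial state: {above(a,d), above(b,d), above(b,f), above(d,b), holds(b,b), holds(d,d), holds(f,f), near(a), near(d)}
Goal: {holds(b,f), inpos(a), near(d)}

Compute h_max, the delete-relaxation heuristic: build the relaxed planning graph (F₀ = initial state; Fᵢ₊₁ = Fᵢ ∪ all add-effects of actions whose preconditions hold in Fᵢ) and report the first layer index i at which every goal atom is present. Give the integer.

2

F0 = init (9 atoms)
F1 = F0 ∪ {above(a,a), above(b,b), above(d,d), holds(a,d), holds(b,d), holds(b,f), holds(d,b)}  (16 atoms)
F2 = F1 ∪ {at(a), at(b), at(d), holds(a,a), inpos(a), inpos(d)}  (22 atoms)
goal ⊆ F2  ⇒  h_max = 2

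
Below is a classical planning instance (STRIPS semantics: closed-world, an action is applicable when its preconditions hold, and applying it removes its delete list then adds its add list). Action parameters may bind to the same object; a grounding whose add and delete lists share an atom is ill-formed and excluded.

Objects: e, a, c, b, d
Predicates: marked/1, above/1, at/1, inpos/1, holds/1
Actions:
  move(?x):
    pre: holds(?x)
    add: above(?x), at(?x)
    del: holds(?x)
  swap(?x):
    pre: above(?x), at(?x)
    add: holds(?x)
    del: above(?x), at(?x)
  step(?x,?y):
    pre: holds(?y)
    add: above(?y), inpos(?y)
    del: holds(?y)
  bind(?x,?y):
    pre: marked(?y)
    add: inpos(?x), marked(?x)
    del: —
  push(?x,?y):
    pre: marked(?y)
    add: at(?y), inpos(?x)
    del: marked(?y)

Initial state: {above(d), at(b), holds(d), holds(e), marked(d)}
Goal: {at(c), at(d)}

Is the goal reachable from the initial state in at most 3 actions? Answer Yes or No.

1. move(d)  →  {above(d), at(b), at(d), holds(e), marked(d)}
2. bind(c,d)  →  {above(d), at(b), at(d), holds(e), inpos(c), marked(c), marked(d)}
3. push(e,c)  →  {above(d), at(b), at(c), at(d), holds(e), inpos(c), inpos(e), marked(d)}
optimal plan length = 3; 3 ≤ 3

Yes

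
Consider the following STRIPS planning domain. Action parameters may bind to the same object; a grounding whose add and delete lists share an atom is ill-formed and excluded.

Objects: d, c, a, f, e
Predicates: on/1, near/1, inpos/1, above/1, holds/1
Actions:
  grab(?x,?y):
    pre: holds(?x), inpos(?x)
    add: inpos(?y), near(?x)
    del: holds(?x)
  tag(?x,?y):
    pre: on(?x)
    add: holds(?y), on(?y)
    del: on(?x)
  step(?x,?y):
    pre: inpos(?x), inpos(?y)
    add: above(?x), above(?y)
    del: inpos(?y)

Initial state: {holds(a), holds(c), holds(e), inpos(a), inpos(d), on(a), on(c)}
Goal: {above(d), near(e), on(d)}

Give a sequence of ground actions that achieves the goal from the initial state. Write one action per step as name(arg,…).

1. grab(a,e)  →  {holds(c), holds(e), inpos(a), inpos(d), inpos(e), near(a), on(a), on(c)}
2. grab(e,d)  →  {holds(c), inpos(a), inpos(d), inpos(e), near(a), near(e), on(a), on(c)}
3. tag(c,d)  →  {holds(c), holds(d), inpos(a), inpos(d), inpos(e), near(a), near(e), on(a), on(d)}
4. step(d,d)  →  {above(d), holds(c), holds(d), inpos(a), inpos(e), near(a), near(e), on(a), on(d)}

grab(a,e); grab(e,d); tag(c,d); step(d,d)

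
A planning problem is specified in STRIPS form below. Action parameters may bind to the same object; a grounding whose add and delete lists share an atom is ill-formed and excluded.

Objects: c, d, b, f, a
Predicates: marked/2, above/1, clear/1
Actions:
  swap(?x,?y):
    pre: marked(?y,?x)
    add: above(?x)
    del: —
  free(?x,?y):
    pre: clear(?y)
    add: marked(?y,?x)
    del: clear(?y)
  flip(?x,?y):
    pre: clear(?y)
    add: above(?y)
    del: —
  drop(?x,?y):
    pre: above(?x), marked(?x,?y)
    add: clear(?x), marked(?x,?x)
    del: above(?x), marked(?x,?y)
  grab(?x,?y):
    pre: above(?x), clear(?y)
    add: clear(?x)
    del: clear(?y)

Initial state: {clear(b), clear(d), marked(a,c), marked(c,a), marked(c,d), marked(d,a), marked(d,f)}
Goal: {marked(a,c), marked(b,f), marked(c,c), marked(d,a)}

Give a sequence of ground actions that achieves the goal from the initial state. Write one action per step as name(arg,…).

swap(c,a); free(f,b); drop(c,d)

1. swap(c,a)  →  {above(c), clear(b), clear(d), marked(a,c), marked(c,a), marked(c,d), marked(d,a), marked(d,f)}
2. free(f,b)  →  {above(c), clear(d), marked(a,c), marked(b,f), marked(c,a), marked(c,d), marked(d,a), marked(d,f)}
3. drop(c,d)  →  {clear(c), clear(d), marked(a,c), marked(b,f), marked(c,a), marked(c,c), marked(d,a), marked(d,f)}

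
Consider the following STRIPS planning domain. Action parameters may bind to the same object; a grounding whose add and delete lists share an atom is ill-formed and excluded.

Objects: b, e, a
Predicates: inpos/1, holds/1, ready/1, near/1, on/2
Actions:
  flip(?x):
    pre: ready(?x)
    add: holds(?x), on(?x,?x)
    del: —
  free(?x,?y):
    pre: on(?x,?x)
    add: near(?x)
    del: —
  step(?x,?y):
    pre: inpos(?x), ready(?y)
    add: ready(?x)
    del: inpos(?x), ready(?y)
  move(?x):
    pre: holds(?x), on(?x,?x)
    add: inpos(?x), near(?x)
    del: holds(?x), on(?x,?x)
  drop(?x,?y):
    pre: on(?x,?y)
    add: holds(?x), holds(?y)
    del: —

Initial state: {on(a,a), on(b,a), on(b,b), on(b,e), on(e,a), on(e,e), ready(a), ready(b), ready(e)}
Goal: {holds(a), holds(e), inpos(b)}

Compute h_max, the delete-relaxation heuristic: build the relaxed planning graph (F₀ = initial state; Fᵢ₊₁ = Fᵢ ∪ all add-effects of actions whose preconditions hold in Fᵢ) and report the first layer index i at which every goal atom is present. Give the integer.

F0 = init (9 atoms)
F1 = F0 ∪ {holds(a), holds(b), holds(e), near(a), near(b), near(e)}  (15 atoms)
F2 = F1 ∪ {inpos(a), inpos(b), inpos(e)}  (18 atoms)
goal ⊆ F2  ⇒  h_max = 2

2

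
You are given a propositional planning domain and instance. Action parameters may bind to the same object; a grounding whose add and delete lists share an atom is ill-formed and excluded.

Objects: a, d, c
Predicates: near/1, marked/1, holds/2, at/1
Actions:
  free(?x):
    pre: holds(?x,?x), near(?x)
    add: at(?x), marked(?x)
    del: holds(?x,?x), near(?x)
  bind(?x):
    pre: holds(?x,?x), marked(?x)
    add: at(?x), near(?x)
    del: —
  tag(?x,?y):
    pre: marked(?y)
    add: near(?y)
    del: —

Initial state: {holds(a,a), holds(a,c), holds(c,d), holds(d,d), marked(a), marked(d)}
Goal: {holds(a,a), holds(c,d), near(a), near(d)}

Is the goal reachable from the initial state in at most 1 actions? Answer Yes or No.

1. bind(a)  →  {at(a), holds(a,a), holds(a,c), holds(c,d), holds(d,d), marked(a), marked(d), near(a)}
2. bind(d)  →  {at(a), at(d), holds(a,a), holds(a,c), holds(c,d), holds(d,d), marked(a), marked(d), near(a), near(d)}
optimal plan length = 2; 2 > 1

No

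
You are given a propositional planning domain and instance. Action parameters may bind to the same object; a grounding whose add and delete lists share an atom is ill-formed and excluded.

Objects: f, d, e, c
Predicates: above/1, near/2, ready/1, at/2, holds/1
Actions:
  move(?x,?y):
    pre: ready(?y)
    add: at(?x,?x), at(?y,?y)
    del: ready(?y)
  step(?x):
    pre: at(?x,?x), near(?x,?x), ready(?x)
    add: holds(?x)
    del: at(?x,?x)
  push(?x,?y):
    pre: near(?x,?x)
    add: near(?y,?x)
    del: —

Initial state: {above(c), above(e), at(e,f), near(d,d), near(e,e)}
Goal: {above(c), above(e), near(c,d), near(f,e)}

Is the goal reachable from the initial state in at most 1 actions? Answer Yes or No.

1. push(d,c)  →  {above(c), above(e), at(e,f), near(c,d), near(d,d), near(e,e)}
2. push(e,f)  →  {above(c), above(e), at(e,f), near(c,d), near(d,d), near(e,e), near(f,e)}
optimal plan length = 2; 2 > 1

No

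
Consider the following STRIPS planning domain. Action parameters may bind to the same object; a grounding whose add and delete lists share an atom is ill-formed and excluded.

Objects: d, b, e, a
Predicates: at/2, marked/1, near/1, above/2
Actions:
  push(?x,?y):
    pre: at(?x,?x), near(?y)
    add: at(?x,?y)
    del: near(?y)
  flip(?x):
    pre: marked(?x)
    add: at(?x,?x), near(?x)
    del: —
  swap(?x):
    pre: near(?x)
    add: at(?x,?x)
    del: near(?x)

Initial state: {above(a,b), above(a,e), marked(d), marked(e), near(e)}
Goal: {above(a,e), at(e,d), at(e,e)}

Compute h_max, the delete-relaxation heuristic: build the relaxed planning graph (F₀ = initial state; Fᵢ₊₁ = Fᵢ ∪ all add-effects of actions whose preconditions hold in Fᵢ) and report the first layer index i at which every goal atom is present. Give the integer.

2

F0 = init (5 atoms)
F1 = F0 ∪ {at(d,d), at(e,e), near(d)}  (8 atoms)
F2 = F1 ∪ {at(d,e), at(e,d)}  (10 atoms)
goal ⊆ F2  ⇒  h_max = 2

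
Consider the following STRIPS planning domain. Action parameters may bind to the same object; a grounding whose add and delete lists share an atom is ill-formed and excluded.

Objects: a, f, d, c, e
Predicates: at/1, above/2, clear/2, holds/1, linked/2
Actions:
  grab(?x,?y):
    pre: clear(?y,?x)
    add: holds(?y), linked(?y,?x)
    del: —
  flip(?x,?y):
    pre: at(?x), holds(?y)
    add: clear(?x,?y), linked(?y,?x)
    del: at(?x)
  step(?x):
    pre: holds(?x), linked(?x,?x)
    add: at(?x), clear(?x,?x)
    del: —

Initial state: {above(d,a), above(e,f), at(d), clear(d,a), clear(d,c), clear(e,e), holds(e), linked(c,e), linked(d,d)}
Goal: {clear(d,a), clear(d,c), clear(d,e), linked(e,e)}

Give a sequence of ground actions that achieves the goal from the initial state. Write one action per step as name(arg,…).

grab(e,e); flip(d,e)

1. grab(e,e)  →  {above(d,a), above(e,f), at(d), clear(d,a), clear(d,c), clear(e,e), holds(e), linked(c,e), linked(d,d), linked(e,e)}
2. flip(d,e)  →  {above(d,a), above(e,f), clear(d,a), clear(d,c), clear(d,e), clear(e,e), holds(e), linked(c,e), linked(d,d), linked(e,d), linked(e,e)}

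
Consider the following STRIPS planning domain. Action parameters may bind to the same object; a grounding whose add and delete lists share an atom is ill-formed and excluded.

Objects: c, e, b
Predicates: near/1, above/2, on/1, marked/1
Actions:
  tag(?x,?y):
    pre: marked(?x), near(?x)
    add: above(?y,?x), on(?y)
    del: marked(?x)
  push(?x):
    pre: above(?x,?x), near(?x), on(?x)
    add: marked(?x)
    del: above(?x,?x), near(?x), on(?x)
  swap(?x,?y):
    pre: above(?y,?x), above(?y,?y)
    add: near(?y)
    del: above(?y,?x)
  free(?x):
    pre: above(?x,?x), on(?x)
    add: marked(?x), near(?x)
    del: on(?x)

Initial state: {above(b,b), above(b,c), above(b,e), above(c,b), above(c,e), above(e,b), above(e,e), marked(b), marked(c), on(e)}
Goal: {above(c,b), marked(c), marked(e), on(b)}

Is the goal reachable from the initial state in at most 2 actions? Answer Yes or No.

1. swap(c,b)  →  {above(b,b), above(b,e), above(c,b), above(c,e), above(e,b), above(e,e), marked(b), marked(c), near(b), on(e)}
2. tag(b,b)  →  {above(b,b), above(b,e), above(c,b), above(c,e), above(e,b), above(e,e), marked(c), near(b), on(b), on(e)}
3. free(e)  →  {above(b,b), above(b,e), above(c,b), above(c,e), above(e,b), above(e,e), marked(c), marked(e), near(b), near(e), on(b)}
optimal plan length = 3; 3 > 2

No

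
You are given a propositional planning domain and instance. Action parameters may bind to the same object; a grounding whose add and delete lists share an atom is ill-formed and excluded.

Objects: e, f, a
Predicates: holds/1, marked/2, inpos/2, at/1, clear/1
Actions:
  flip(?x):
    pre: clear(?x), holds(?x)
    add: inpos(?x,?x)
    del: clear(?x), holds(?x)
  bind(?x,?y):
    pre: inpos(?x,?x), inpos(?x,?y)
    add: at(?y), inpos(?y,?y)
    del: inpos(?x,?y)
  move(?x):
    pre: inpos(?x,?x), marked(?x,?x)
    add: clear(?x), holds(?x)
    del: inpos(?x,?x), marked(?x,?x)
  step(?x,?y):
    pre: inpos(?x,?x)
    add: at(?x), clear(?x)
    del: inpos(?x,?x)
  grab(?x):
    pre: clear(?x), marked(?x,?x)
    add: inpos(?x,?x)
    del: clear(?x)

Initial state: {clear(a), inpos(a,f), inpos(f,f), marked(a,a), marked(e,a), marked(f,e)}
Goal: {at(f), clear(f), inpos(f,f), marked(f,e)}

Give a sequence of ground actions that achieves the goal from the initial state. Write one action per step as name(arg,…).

1. step(f,e)  →  {at(f), clear(a), clear(f), inpos(a,f), marked(a,a), marked(e,a), marked(f,e)}
2. grab(a)  →  {at(f), clear(f), inpos(a,a), inpos(a,f), marked(a,a), marked(e,a), marked(f,e)}
3. bind(a,f)  →  {at(f), clear(f), inpos(a,a), inpos(f,f), marked(a,a), marked(e,a), marked(f,e)}

step(f,e); grab(a); bind(a,f)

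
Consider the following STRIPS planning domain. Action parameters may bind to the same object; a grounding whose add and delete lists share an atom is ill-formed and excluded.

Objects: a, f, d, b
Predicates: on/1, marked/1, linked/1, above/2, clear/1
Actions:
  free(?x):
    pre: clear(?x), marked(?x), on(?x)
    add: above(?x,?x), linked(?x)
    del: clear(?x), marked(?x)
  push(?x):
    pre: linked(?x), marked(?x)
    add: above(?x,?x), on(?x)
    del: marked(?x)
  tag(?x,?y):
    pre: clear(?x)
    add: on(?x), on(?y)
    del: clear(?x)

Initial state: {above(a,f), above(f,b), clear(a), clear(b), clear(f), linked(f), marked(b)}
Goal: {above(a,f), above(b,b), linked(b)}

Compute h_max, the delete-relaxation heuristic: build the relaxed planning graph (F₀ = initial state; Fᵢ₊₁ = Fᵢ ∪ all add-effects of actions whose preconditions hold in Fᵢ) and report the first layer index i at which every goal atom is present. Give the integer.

2

F0 = init (7 atoms)
F1 = F0 ∪ {on(a), on(b), on(d), on(f)}  (11 atoms)
F2 = F1 ∪ {above(b,b), linked(b)}  (13 atoms)
goal ⊆ F2  ⇒  h_max = 2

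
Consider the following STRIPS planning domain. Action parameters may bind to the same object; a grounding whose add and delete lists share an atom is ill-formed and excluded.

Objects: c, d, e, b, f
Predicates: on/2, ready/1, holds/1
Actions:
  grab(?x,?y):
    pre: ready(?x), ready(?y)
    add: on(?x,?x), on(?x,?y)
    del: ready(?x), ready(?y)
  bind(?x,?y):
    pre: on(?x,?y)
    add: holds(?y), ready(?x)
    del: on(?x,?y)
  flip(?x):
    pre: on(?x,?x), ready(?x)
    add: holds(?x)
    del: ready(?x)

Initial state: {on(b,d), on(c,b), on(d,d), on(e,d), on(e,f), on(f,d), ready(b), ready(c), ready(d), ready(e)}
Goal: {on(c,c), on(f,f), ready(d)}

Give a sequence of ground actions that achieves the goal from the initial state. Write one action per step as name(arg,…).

grab(c,c); bind(f,d); grab(f,e)

1. grab(c,c)  →  {on(b,d), on(c,b), on(c,c), on(d,d), on(e,d), on(e,f), on(f,d), ready(b), ready(d), ready(e)}
2. bind(f,d)  →  {holds(d), on(b,d), on(c,b), on(c,c), on(d,d), on(e,d), on(e,f), ready(b), ready(d), ready(e), ready(f)}
3. grab(f,e)  →  {holds(d), on(b,d), on(c,b), on(c,c), on(d,d), on(e,d), on(e,f), on(f,e), on(f,f), ready(b), ready(d)}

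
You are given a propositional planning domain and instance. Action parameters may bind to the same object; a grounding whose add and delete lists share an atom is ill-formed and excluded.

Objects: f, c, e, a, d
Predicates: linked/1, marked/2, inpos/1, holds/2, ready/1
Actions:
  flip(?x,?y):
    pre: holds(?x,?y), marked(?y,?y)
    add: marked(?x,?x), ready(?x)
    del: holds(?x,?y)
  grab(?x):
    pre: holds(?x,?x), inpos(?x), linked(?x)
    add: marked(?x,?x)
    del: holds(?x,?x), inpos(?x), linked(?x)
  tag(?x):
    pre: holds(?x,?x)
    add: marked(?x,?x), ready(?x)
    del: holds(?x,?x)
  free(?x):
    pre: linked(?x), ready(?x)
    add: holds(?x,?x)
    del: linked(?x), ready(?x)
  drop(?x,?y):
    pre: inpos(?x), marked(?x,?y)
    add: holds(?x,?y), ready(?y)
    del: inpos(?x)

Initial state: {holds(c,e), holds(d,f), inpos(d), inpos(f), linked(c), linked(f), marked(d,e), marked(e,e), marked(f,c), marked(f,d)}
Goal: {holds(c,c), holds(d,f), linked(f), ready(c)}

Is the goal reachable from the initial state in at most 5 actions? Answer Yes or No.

1. flip(c,e)  →  {holds(d,f), inpos(d), inpos(f), linked(c), linked(f), marked(c,c), marked(d,e), marked(e,e), marked(f,c), marked(f,d), ready(c)}
2. free(c)  →  {holds(c,c), holds(d,f), inpos(d), inpos(f), linked(f), marked(c,c), marked(d,e), marked(e,e), marked(f,c), marked(f,d)}
3. drop(f,c)  →  {holds(c,c), holds(d,f), holds(f,c), inpos(d), linked(f), marked(c,c), marked(d,e), marked(e,e), marked(f,c), marked(f,d), ready(c)}
optimal plan length = 3; 3 ≤ 5

Yes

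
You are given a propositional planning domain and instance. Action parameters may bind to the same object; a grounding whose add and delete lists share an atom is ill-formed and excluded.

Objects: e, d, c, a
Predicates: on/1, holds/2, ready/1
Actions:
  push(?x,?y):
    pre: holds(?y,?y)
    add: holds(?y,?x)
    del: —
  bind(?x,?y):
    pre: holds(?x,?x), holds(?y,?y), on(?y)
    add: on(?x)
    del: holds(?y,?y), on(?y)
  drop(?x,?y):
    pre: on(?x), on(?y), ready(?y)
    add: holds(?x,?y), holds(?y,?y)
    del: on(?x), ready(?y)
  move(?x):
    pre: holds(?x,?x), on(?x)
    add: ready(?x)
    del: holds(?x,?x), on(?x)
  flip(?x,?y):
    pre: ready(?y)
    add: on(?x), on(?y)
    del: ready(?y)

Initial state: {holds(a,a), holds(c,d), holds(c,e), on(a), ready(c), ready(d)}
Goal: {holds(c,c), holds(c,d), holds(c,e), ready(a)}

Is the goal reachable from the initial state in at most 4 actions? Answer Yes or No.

Yes

1. move(a)  →  {holds(c,d), holds(c,e), ready(a), ready(c), ready(d)}
2. flip(c,d)  →  {holds(c,d), holds(c,e), on(c), on(d), ready(a), ready(c)}
3. drop(d,c)  →  {holds(c,c), holds(c,d), holds(c,e), holds(d,c), on(c), ready(a)}
optimal plan length = 3; 3 ≤ 4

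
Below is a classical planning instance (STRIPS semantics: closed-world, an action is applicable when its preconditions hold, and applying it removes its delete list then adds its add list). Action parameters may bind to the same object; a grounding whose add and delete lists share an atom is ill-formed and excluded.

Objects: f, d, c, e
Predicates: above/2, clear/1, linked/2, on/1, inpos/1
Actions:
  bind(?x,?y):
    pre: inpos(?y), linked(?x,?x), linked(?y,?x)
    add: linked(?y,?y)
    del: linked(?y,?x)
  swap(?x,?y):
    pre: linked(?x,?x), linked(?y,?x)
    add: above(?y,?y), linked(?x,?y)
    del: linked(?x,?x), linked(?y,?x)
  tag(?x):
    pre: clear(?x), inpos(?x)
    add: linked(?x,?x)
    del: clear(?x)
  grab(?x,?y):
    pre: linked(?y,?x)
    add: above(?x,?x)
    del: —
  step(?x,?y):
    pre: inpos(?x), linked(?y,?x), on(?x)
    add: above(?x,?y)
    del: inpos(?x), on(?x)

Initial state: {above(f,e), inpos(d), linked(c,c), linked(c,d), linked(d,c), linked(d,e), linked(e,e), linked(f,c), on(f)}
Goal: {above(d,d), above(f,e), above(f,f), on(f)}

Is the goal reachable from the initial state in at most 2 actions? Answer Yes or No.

1. swap(c,f)  →  {above(f,e), above(f,f), inpos(d), linked(c,d), linked(c,f), linked(d,c), linked(d,e), linked(e,e), on(f)}
2. swap(e,d)  →  {above(d,d), above(f,e), above(f,f), inpos(d), linked(c,d), linked(c,f), linked(d,c), linked(e,d), on(f)}
optimal plan length = 2; 2 ≤ 2

Yes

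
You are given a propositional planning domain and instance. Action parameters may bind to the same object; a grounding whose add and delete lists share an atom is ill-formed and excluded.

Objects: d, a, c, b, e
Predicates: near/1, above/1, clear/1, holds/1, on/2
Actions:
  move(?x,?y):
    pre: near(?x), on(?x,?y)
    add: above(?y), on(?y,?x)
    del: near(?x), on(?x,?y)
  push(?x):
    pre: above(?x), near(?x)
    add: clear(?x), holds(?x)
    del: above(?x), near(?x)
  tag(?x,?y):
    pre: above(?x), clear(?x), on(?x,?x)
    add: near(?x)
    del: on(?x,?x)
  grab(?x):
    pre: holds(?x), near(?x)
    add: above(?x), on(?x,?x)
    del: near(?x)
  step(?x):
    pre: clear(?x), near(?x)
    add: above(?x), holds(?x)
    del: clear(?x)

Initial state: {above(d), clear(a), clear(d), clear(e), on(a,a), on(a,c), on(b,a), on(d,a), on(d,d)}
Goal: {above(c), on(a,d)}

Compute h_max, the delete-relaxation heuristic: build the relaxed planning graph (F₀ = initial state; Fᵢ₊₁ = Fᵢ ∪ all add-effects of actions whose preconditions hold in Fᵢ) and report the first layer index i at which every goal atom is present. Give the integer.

4

F0 = init (9 atoms)
F1 = F0 ∪ {near(d)}  (10 atoms)
F2 = F1 ∪ {above(a), holds(d), on(a,d)}  (13 atoms)
F3 = F2 ∪ {near(a)}  (14 atoms)
F4 = F3 ∪ {above(c), holds(a), on(c,a)}  (17 atoms)
goal ⊆ F4  ⇒  h_max = 4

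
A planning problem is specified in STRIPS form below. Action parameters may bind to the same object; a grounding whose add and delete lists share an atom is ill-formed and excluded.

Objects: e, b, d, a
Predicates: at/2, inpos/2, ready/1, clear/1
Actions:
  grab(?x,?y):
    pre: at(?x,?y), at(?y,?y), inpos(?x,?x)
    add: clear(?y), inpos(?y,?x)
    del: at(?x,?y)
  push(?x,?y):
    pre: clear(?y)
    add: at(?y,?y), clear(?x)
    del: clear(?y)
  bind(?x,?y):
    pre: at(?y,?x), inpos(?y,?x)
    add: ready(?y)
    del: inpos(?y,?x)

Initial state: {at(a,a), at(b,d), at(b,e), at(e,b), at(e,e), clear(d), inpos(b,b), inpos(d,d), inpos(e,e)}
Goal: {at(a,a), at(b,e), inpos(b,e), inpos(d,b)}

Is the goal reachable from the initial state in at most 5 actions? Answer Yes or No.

1. push(b,d)  →  {at(a,a), at(b,d), at(b,e), at(d,d), at(e,b), at(e,e), clear(b), inpos(b,b), inpos(d,d), inpos(e,e)}
2. grab(b,d)  →  {at(a,a), at(b,e), at(d,d), at(e,b), at(e,e), clear(b), clear(d), inpos(b,b), inpos(d,b), inpos(d,d), inpos(e,e)}
3. push(e,b)  →  {at(a,a), at(b,b), at(b,e), at(d,d), at(e,b), at(e,e), clear(d), clear(e), inpos(b,b), inpos(d,b), inpos(d,d), inpos(e,e)}
4. grab(e,b)  →  {at(a,a), at(b,b), at(b,e), at(d,d), at(e,e), clear(b), clear(d), clear(e), inpos(b,b), inpos(b,e), inpos(d,b), inpos(d,d), inpos(e,e)}
optimal plan length = 4; 4 ≤ 5

Yes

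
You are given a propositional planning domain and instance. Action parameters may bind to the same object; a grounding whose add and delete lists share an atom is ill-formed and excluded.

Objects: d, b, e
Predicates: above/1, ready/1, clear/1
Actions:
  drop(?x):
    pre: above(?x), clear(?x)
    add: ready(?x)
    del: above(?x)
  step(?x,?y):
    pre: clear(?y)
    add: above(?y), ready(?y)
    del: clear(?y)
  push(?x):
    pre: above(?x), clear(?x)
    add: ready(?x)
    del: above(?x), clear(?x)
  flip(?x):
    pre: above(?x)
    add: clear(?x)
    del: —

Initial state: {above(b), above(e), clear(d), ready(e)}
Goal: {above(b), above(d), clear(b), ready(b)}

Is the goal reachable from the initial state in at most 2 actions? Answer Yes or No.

1. step(d,d)  →  {above(b), above(d), above(e), ready(d), ready(e)}
2. flip(b)  →  {above(b), above(d), above(e), clear(b), ready(d), ready(e)}
3. step(d,b)  →  {above(b), above(d), above(e), ready(b), ready(d), ready(e)}
4. flip(b)  →  {above(b), above(d), above(e), clear(b), ready(b), ready(d), ready(e)}
optimal plan length = 4; 4 > 2

No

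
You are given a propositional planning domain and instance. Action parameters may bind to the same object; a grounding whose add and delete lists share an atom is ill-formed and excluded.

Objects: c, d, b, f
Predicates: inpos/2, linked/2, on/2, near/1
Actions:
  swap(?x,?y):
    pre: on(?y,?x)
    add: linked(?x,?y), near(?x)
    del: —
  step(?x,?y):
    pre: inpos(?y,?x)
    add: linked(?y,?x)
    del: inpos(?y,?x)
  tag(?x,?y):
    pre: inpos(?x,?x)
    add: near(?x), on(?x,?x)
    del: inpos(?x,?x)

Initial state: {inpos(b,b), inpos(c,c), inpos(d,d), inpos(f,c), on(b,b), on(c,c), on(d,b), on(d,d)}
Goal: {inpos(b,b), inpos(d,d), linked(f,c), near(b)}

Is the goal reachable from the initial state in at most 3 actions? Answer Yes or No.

Yes

1. swap(b,d)  →  {inpos(b,b), inpos(c,c), inpos(d,d), inpos(f,c), linked(b,d), near(b), on(b,b), on(c,c), on(d,b), on(d,d)}
2. step(c,f)  →  {inpos(b,b), inpos(c,c), inpos(d,d), linked(b,d), linked(f,c), near(b), on(b,b), on(c,c), on(d,b), on(d,d)}
optimal plan length = 2; 2 ≤ 3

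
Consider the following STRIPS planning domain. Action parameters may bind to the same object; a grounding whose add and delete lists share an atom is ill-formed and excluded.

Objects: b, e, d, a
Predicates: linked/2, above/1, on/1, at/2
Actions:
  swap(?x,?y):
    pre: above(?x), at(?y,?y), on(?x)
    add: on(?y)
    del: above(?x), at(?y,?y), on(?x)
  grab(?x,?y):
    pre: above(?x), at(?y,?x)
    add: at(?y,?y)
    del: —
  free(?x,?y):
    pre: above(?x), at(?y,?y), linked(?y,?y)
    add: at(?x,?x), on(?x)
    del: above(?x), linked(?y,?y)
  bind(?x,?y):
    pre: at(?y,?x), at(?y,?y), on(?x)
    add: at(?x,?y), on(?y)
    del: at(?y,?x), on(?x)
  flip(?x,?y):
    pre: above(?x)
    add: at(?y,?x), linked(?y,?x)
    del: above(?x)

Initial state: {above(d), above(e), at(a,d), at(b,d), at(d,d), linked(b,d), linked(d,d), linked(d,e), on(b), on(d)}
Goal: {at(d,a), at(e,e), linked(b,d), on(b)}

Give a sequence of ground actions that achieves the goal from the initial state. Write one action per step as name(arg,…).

grab(d,a); free(e,d); bind(d,a)

1. grab(d,a)  →  {above(d), above(e), at(a,a), at(a,d), at(b,d), at(d,d), linked(b,d), linked(d,d), linked(d,e), on(b), on(d)}
2. free(e,d)  →  {above(d), at(a,a), at(a,d), at(b,d), at(d,d), at(e,e), linked(b,d), linked(d,e), on(b), on(d), on(e)}
3. bind(d,a)  →  {above(d), at(a,a), at(b,d), at(d,a), at(d,d), at(e,e), linked(b,d), linked(d,e), on(a), on(b), on(e)}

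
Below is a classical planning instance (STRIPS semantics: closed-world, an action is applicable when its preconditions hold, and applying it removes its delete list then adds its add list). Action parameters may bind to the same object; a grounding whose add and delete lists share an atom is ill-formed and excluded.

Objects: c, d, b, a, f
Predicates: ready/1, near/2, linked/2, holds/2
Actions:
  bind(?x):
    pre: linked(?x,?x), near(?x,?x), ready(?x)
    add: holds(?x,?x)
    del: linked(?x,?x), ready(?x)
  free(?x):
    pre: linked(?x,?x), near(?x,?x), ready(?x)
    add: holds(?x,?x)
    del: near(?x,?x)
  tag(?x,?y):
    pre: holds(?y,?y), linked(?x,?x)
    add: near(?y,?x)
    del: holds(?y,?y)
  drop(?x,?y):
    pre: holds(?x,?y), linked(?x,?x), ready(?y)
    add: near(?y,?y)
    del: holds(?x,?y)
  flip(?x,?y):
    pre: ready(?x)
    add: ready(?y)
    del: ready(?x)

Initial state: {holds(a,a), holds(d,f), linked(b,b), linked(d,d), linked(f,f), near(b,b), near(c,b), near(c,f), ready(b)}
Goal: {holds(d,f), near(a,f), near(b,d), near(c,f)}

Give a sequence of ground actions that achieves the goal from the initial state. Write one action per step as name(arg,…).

1. bind(b)  →  {holds(a,a), holds(b,b), holds(d,f), linked(d,d), linked(f,f), near(b,b), near(c,b), near(c,f)}
2. tag(d,b)  →  {holds(a,a), holds(d,f), linked(d,d), linked(f,f), near(b,b), near(b,d), near(c,b), near(c,f)}
3. tag(f,a)  →  {holds(d,f), linked(d,d), linked(f,f), near(a,f), near(b,b), near(b,d), near(c,b), near(c,f)}

bind(b); tag(d,b); tag(f,a)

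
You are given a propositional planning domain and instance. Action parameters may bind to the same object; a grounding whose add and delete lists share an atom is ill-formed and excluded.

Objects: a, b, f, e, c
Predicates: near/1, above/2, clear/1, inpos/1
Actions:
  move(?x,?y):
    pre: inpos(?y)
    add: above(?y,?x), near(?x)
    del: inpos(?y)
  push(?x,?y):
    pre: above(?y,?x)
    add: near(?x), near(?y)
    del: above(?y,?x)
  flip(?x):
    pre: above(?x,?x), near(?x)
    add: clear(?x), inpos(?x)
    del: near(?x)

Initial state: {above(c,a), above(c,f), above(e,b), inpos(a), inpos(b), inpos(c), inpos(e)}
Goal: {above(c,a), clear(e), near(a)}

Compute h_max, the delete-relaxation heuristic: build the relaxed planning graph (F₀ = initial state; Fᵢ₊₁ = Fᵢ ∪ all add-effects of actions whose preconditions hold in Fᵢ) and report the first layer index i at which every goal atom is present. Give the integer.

2

F0 = init (7 atoms)
F1 = F0 ∪ {above(a,a), above(a,b), above(a,c), above(a,e), above(a,f), above(b,a), above(b,b), above(b,c), above(b,e), above(b,f), above(c,b), above(c,c), above(c,e), above(e,a), above(e,c), above(e,e), above(e,f), near(a), near(b), near(c), near(e), near(f)}  (29 atoms)
F2 = F1 ∪ {clear(a), clear(b), clear(c), clear(e)}  (33 atoms)
goal ⊆ F2  ⇒  h_max = 2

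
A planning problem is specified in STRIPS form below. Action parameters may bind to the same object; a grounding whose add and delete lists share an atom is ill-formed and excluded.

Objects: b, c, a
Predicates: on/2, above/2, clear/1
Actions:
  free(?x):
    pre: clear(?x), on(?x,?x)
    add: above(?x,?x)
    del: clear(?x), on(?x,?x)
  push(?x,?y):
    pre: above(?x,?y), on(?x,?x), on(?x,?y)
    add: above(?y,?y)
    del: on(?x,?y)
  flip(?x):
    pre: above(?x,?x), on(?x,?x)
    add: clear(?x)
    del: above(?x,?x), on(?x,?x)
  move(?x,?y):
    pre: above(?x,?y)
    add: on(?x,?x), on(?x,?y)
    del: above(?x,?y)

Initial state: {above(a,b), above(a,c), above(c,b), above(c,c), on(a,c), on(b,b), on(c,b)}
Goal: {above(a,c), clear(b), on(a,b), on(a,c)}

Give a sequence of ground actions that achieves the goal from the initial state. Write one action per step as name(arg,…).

move(c,c); push(c,b); flip(b); move(a,b)

1. move(c,c)  →  {above(a,b), above(a,c), above(c,b), on(a,c), on(b,b), on(c,b), on(c,c)}
2. push(c,b)  →  {above(a,b), above(a,c), above(b,b), above(c,b), on(a,c), on(b,b), on(c,c)}
3. flip(b)  →  {above(a,b), above(a,c), above(c,b), clear(b), on(a,c), on(c,c)}
4. move(a,b)  →  {above(a,c), above(c,b), clear(b), on(a,a), on(a,b), on(a,c), on(c,c)}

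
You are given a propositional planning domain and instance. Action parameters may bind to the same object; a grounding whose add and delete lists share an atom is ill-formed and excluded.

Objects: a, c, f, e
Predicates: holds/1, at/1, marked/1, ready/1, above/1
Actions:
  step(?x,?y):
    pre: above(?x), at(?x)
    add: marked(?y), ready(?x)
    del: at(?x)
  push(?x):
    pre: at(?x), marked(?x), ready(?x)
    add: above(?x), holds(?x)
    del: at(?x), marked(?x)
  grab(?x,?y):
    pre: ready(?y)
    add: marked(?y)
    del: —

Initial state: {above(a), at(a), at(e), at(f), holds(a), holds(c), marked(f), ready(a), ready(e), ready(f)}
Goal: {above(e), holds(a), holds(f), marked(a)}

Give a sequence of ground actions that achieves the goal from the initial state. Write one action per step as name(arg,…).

1. step(a,a)  →  {above(a), at(e), at(f), holds(a), holds(c), marked(a), marked(f), ready(a), ready(e), ready(f)}
2. push(f)  →  {above(a), above(f), at(e), holds(a), holds(c), holds(f), marked(a), ready(a), ready(e), ready(f)}
3. grab(a,e)  →  {above(a), above(f), at(e), holds(a), holds(c), holds(f), marked(a), marked(e), ready(a), ready(e), ready(f)}
4. push(e)  →  {above(a), above(e), above(f), holds(a), holds(c), holds(e), holds(f), marked(a), ready(a), ready(e), ready(f)}

step(a,a); push(f); grab(a,e); push(e)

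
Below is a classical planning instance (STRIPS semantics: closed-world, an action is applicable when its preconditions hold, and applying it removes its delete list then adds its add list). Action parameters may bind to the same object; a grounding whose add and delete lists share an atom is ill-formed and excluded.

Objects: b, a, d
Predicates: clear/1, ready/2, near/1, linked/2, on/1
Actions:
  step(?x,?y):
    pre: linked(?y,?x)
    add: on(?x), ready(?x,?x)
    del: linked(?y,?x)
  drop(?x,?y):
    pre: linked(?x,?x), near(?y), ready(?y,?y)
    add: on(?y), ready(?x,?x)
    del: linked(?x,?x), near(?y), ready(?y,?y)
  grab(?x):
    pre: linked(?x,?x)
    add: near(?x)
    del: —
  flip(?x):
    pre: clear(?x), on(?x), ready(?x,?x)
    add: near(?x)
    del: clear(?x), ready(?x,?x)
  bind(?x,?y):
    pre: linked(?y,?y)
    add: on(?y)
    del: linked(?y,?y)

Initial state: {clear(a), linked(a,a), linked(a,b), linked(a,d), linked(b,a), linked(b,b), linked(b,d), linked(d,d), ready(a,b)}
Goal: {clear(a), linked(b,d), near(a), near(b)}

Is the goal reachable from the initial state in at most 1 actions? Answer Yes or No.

No

1. grab(b)  →  {clear(a), linked(a,a), linked(a,b), linked(a,d), linked(b,a), linked(b,b), linked(b,d), linked(d,d), near(b), ready(a,b)}
2. grab(a)  →  {clear(a), linked(a,a), linked(a,b), linked(a,d), linked(b,a), linked(b,b), linked(b,d), linked(d,d), near(a), near(b), ready(a,b)}
optimal plan length = 2; 2 > 1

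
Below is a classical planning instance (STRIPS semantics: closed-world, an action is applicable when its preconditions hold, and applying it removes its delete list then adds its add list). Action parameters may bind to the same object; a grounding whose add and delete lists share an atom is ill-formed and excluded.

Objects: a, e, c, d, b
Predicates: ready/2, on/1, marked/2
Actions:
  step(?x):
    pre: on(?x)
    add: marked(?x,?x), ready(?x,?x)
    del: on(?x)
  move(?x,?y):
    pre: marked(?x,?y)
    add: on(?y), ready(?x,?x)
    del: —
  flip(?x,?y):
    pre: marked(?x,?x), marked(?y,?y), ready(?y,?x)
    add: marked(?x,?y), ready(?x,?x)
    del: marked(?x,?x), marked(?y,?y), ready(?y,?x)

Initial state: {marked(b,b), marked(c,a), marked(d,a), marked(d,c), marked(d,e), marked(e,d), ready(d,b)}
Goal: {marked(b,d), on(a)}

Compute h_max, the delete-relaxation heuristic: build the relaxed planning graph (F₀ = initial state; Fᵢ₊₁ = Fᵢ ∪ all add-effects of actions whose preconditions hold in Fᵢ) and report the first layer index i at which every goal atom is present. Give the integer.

3

F0 = init (7 atoms)
F1 = F0 ∪ {on(a), on(b), on(c), on(d), on(e), ready(b,b), ready(c,c), ready(d,d), ready(e,e)}  (16 atoms)
F2 = F1 ∪ {marked(a,a), marked(c,c), marked(d,d), marked(e,e), ready(a,a)}  (21 atoms)
F3 = F2 ∪ {marked(b,d)}  (22 atoms)
goal ⊆ F3  ⇒  h_max = 3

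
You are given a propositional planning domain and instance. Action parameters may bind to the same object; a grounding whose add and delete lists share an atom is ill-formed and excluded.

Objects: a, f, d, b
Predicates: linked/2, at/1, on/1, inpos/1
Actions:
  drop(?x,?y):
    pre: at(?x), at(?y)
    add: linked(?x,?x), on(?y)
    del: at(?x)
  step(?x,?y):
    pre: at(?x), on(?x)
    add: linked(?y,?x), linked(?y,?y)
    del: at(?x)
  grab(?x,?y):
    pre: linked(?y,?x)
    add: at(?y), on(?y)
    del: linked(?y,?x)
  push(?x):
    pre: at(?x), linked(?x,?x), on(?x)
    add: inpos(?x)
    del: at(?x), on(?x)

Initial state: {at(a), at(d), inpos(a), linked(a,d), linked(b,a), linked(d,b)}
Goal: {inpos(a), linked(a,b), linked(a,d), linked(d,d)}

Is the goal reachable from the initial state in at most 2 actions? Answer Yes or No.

No

1. drop(d,a)  →  {at(a), inpos(a), linked(a,d), linked(b,a), linked(d,b), linked(d,d), on(a)}
2. grab(a,b)  →  {at(a), at(b), inpos(a), linked(a,d), linked(d,b), linked(d,d), on(a), on(b)}
3. step(b,a)  →  {at(a), inpos(a), linked(a,a), linked(a,b), linked(a,d), linked(d,b), linked(d,d), on(a), on(b)}
optimal plan length = 3; 3 > 2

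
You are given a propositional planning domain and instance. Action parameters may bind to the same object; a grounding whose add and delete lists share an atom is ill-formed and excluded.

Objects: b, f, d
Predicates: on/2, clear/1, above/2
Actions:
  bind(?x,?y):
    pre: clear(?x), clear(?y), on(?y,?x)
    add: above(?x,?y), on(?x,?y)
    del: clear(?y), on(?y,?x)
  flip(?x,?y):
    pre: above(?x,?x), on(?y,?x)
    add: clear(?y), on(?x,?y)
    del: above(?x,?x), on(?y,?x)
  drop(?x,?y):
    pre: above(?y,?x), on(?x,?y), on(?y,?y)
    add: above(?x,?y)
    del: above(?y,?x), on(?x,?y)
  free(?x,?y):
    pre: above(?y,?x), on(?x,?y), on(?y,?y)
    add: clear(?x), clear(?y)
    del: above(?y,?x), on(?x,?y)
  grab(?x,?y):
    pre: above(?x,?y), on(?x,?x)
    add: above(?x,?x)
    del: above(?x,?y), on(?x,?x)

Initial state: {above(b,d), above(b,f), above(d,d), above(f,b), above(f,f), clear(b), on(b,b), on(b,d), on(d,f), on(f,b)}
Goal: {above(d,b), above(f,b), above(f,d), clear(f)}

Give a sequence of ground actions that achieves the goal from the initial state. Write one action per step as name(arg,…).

1. flip(f,d)  →  {above(b,d), above(b,f), above(d,d), above(f,b), clear(b), clear(d), on(b,b), on(b,d), on(f,b), on(f,d)}
2. bind(d,b)  →  {above(b,d), above(b,f), above(d,b), above(d,d), above(f,b), clear(d), on(b,b), on(d,b), on(f,b), on(f,d)}
3. flip(d,f)  →  {above(b,d), above(b,f), above(d,b), above(f,b), clear(d), clear(f), on(b,b), on(d,b), on(d,f), on(f,b)}
4. bind(f,d)  →  {above(b,d), above(b,f), above(d,b), above(f,b), above(f,d), clear(f), on(b,b), on(d,b), on(f,b), on(f,d)}

flip(f,d); bind(d,b); flip(d,f); bind(f,d)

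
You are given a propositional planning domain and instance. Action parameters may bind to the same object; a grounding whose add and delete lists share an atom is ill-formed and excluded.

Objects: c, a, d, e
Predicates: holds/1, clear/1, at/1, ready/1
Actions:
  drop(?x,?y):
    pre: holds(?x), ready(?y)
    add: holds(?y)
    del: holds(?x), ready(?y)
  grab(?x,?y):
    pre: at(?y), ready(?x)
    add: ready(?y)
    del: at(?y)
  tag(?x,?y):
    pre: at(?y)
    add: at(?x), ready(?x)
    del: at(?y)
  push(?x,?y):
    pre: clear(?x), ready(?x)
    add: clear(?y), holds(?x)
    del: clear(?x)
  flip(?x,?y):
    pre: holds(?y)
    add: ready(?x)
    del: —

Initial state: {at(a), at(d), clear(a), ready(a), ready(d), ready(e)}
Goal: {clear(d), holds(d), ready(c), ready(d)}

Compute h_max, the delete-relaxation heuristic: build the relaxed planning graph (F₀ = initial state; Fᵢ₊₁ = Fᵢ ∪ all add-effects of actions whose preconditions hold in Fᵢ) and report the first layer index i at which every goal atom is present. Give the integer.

F0 = init (6 atoms)
F1 = F0 ∪ {at(c), at(e), clear(c), clear(d), clear(e), holds(a), ready(c)}  (13 atoms)
F2 = F1 ∪ {holds(c), holds(d), holds(e)}  (16 atoms)
goal ⊆ F2  ⇒  h_max = 2

2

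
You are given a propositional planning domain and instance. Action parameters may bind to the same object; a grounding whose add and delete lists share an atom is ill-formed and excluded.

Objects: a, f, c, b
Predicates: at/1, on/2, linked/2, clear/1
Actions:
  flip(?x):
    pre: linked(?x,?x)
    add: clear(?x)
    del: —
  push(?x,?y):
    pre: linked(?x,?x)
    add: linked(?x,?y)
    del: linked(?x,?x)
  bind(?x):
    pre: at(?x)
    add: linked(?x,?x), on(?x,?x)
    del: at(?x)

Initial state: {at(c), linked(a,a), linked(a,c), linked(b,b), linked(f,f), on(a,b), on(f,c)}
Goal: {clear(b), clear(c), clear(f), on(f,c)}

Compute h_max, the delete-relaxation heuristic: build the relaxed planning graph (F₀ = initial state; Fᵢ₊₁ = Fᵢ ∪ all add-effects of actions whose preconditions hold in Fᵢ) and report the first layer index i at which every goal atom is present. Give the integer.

F0 = init (7 atoms)
F1 = F0 ∪ {clear(a), clear(b), clear(f), linked(a,b), linked(a,f), linked(b,a), linked(b,c), linked(b,f), linked(c,c), linked(f,a), linked(f,b), linked(f,c), on(c,c)}  (20 atoms)
F2 = F1 ∪ {clear(c), linked(c,a), linked(c,b), linked(c,f)}  (24 atoms)
goal ⊆ F2  ⇒  h_max = 2

2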